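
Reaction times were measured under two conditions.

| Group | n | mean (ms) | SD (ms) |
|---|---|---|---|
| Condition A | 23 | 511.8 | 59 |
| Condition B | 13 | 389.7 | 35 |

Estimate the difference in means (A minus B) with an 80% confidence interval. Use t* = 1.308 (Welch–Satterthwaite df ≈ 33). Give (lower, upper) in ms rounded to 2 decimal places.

(101.60, 142.60)

Standard errors of each mean: 59/√23 = 12.3024 and 35/√13 = 9.7073.
SE(x̄₁ − x̄₂) = √(12.3024² + 9.7073²) = 15.6710 for independent samples with unequal variances.
With t* = 1.308, the margin is 1.308 × 15.6710 = 20.4977.
x̄₁ − x̄₂ = 511.8 − 389.7 = 122.1000; the interval is 122.1000 ± 20.4977 = (101.60, 142.60).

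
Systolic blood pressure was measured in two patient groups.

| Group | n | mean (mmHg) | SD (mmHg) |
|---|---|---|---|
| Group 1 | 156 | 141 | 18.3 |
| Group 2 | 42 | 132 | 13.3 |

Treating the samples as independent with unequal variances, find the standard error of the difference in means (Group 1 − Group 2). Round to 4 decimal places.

SE₁ = s₁/√n₁ = 18.3/√156 = 1.4652; SE₂ = 13.3/√42 = 2.0522.
Independent samples, unequal variances: SE_diff = √(SE₁² + SE₂²) = √(2.14681104 + 4.21152484) = 2.5216.

2.5216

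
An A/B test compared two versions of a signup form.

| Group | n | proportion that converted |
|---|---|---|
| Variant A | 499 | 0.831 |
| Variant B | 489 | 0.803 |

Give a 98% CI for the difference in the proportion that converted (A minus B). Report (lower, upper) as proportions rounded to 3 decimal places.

The two standard errors are √(0.8310×0.1690/499) = 0.01678 and √(0.8030×0.1970/489) = 0.01799.
Because the samples are independent, SE_diff = √(0.01678² + 0.01799²) = 0.02460.
Using z* = 2.326 for 98%, ME = 2.326 × 0.02460 = 0.05722.
p̂₁ − p̂₂ = 0.0280; interval 0.0280 ± 0.05722 gives (-0.029, 0.085).

(-0.029, 0.085)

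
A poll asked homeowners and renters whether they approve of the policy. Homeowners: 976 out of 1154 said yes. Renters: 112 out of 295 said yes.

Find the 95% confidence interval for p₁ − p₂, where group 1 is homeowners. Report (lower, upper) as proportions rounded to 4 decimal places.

First, p̂₁ = 976/1154 = 0.8458; p̂₂ = 112/295 = 0.3797.
The two standard errors are √(0.8458×0.1542/1154) = 0.01063 and √(0.3797×0.6203/295) = 0.02826.
Because the samples are independent, SE_diff = √(0.01063² + 0.02826²) = 0.03019.
Using z* = 1.960 for 95%, ME = 1.960 × 0.03019 = 0.05917.
p̂₁ − p̂₂ = 0.4661; interval 0.4661 ± 0.05917 gives (0.4069, 0.5253).

(0.4069, 0.5253)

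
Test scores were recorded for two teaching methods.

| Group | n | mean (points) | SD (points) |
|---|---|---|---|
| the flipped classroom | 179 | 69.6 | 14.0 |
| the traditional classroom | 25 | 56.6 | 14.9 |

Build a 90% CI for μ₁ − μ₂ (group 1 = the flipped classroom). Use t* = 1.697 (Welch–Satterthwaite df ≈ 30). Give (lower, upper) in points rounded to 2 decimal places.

(7.64, 18.36)

Per-group SEs: s₁/√n₁ = 14.0/√179 = 1.0464, s₂/√n₂ = 14.9/√25 = 2.9800.
Unpooled SE of the difference: √(1.09495296 + 8.8804) = 3.1584.
Margin of error = t* · SE = 1.697 × 3.1584 = 5.3598.
x̄₁ − x̄₂ = 69.6 − 56.6 = 13.0000.
CI: 13.0000 ± 5.3598 = (7.64, 18.36).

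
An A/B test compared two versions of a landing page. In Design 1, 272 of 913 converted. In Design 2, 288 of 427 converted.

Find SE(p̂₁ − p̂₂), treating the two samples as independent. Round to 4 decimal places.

Sample proportions: 272/913 = 0.2979, 288/427 = 0.6745.
Each SE is √(p̂(1−p̂)/n): √(0.2979·0.7021/913) = 0.01514 and √(0.6745·0.3255/427) = 0.02268.
SE(p̂₁ − p̂₂) = √(SE₁² + SE₂²) = √(0.0002292196 + 0.0005143824) = 0.02727, since the two samples are independent.

0.0273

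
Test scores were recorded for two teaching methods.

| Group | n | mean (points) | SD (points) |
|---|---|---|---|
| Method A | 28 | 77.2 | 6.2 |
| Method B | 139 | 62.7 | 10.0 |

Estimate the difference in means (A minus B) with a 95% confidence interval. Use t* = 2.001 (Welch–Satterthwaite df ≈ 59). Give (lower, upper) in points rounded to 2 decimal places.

SE₁ = s₁/√n₁ = 6.2/√28 = 1.1717; SE₂ = 10.0/√139 = 0.8482.
Independent samples, unequal variances: SE_diff = √(SE₁² + SE₂²) = √(1.37288089 + 0.71944324) = 1.4465.
t* = 2.001, so margin of error = 2.001 × 1.4465 = 2.8944.
Difference in means = 77.2 − 62.7 = 14.5000.
14.5000 ± 2.8944 → (11.61, 17.39).

(11.61, 17.39)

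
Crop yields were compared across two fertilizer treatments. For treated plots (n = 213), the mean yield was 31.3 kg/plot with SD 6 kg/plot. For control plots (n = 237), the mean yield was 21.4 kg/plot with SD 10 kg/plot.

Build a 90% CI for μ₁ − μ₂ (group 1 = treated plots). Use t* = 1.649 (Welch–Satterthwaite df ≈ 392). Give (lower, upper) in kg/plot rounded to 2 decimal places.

(8.63, 11.17)

Standard errors of each mean: 6/√213 = 0.4111 and 10/√237 = 0.6496.
SE(x̄₁ − x̄₂) = √(0.4111² + 0.6496²) = 0.7688 for independent samples with unequal variances.
With t* = 1.649, the margin is 1.649 × 0.7688 = 1.2678.
x̄₁ − x̄₂ = 31.3 − 21.4 = 9.9000; the interval is 9.9000 ± 1.2678 = (8.63, 11.17).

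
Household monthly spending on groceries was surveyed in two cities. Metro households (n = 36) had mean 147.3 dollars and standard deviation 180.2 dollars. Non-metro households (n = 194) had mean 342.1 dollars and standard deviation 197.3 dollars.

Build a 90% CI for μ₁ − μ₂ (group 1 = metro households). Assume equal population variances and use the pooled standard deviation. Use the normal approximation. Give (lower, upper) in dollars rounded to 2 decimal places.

s_p = √[((n₁−1)s₁² + (n₂−1)s₂²)/(n₁+n₂−2)] = √[(35·180.2² + 193·197.3²)/228] = 194.7726.
SE = 194.7726·√(1/36 + 1/194) = 35.3460.
With z* = 1.645, margin = 1.645 × 35.3460 = 58.1442.
x̄₁ − x̄₂ = 147.3 − 342.1 = -194.8000; interval -194.8000 ± 58.1442 = (-252.94, -136.66).

(-252.94, -136.66)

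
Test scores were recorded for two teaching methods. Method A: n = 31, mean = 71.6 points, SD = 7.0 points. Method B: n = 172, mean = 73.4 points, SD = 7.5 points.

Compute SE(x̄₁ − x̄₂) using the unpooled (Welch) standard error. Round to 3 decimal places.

SE₁ = s₁/√n₁ = 7.0/√31 = 1.2572; SE₂ = 7.5/√172 = 0.5719.
Independent samples, unequal variances: SE_diff = √(SE₁² + SE₂²) = √(1.58055184 + 0.32706961) = 1.3812.

1.381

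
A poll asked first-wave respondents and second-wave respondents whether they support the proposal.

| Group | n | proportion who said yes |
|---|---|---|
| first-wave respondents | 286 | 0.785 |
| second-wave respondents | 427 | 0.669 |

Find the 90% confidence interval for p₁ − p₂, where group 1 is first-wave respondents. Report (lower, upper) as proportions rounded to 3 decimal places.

SE₁ = √(p̂₁(1−p̂₁)/n₁) = √(0.7850·0.2150/286) = 0.02429; SE₂ = √(0.6690·0.3310/427) = 0.02277.
Independent samples: SE of the difference = √(SE₁² + SE₂²) = √(0.0005900041 + 0.0005184729) = 0.03329.
z* for 90% confidence is 1.645, so the margin of error is 1.645 × 0.03329 = 0.05476.
Point estimate p̂₁ − p̂₂ = 0.7850 − 0.6690 = 0.1160.
0.1160 ± 0.05476 → (0.061, 0.171).

(0.061, 0.171)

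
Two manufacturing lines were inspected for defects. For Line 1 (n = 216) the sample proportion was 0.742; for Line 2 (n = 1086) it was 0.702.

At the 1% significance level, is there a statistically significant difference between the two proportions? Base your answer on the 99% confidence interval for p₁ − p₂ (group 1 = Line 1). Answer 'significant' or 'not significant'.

not significant

The two standard errors are √(0.7420×0.2580/216) = 0.02977 and √(0.7020×0.2980/1086) = 0.01388.
Because the samples are independent, SE_diff = √(0.02977² + 0.01388²) = 0.03285.
Using z* = 2.576 for 99%, ME = 2.576 × 0.03285 = 0.08462.
p̂₁ − p̂₂ = 0.0400; interval 0.0400 ± 0.08462 gives (-0.04462, 0.12462).
The interval (-0.04462, 0.12462) contains 0, so the difference is not significant.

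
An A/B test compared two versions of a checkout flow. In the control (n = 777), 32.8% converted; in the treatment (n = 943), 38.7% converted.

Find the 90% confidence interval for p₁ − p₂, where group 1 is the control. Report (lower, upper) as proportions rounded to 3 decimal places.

The two standard errors are √(0.3280×0.6720/777) = 0.01684 and √(0.3870×0.6130/943) = 0.01586.
Because the samples are independent, SE_diff = √(0.01684² + 0.01586²) = 0.02313.
Using z* = 1.645 for 90%, ME = 1.645 × 0.02313 = 0.03805.
p̂₁ − p̂₂ = -0.0590; interval -0.0590 ± 0.03805 gives (-0.097, -0.021).

(-0.097, -0.021)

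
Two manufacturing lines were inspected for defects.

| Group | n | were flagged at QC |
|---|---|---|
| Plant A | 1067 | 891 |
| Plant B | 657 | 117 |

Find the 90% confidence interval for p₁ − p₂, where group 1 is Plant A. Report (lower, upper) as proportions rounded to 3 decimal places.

(0.626, 0.688)

Sample proportions: 891/1067 = 0.8351, 117/657 = 0.1781.
Each SE is √(p̂(1−p̂)/n): √(0.8351·0.1649/1067) = 0.01136 and √(0.1781·0.8219/657) = 0.01493.
SE(p̂₁ − p̂₂) = √(SE₁² + SE₂²) = √(0.0001290496 + 0.0002229049) = 0.01876, since the two samples are independent.
At 90% confidence z* = 1.645; margin = 1.645 × 0.01876 = 0.03086.
The difference is 0.8351 − 0.1781 = 0.6570, so the interval is 0.6570 ± 0.03086 = (0.626, 0.688).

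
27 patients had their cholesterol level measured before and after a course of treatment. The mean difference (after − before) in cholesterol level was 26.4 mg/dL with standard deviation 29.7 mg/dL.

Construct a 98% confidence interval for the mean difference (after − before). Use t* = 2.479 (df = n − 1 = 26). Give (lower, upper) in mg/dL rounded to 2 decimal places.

This is a matched-pairs design, so SE = s_d/√n = 29.7/√27 = 5.7158.
Margin = 2.479 × 5.7158 = 14.1695; the interval is 26.4 ± 14.1695 = (12.23, 40.57).

(12.23, 40.57)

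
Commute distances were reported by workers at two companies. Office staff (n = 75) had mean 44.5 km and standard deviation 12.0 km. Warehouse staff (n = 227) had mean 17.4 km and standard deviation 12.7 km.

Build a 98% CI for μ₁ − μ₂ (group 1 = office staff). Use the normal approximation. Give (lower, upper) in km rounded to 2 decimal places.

(23.33, 30.87)

Standard errors of each mean: 12.0/√75 = 1.3856 and 12.7/√227 = 0.8429.
SE(x̄₁ − x̄₂) = √(1.3856² + 0.8429²) = 1.6218 for independent samples with unequal variances.
With z* = 2.326, the margin is 2.326 × 1.6218 = 3.7723.
x̄₁ − x̄₂ = 44.5 − 17.4 = 27.1000; the interval is 27.1000 ± 3.7723 = (23.33, 30.87).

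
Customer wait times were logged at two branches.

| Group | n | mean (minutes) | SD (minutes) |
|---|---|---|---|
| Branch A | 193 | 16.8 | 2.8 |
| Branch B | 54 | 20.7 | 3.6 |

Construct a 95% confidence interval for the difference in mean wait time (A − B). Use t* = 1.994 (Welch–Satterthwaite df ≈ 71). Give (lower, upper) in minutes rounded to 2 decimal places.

SE₁ = s₁/√n₁ = 2.8/√193 = 0.2015; SE₂ = 3.6/√54 = 0.4899.
Independent samples, unequal variances: SE_diff = √(SE₁² + SE₂²) = √(0.04060225 + 0.24000201) = 0.5297.
t* = 1.994, so margin of error = 1.994 × 0.5297 = 1.0562.
Difference in means = 16.8 − 20.7 = -3.9000.
-3.9000 ± 1.0562 → (-4.96, -2.84).

(-4.96, -2.84)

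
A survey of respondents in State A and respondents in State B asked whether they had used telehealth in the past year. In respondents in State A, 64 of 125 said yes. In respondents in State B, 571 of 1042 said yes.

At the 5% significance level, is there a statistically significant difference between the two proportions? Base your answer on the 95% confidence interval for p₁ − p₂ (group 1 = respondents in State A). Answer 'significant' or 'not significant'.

p̂₁ = 64/125 = 0.5120 and p̂₂ = 571/1042 = 0.5480.
SE₁ = √(p̂₁(1−p̂₁)/n₁) = √(0.5120·0.4880/125) = 0.04471; SE₂ = √(0.5480·0.4520/1042) = 0.01542.
Independent samples: SE of the difference = √(SE₁² + SE₂²) = √(0.0019989841 + 0.0002377764) = 0.04729.
z* for 95% confidence is 1.960, so the margin of error is 1.960 × 0.04729 = 0.09269.
Point estimate p̂₁ − p̂₂ = 0.5120 − 0.5480 = -0.0360.
-0.0360 ± 0.09269 → (-0.12869, 0.05669).
The interval (-0.12869, 0.05669) contains 0, so the difference is not significant.

not significant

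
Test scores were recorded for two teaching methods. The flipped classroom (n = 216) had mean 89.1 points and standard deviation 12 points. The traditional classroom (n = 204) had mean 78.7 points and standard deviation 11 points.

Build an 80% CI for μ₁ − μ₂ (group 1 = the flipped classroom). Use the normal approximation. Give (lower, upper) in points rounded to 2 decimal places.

(8.96, 11.84)

Per-group SEs: s₁/√n₁ = 12/√216 = 0.8165, s₂/√n₂ = 11/√204 = 0.7702.
Unpooled SE of the difference: √(0.66667225 + 0.59320804) = 1.1224.
Margin of error = z* · SE = 1.282 × 1.1224 = 1.4389.
x̄₁ − x̄₂ = 89.1 − 78.7 = 10.4000.
CI: 10.4000 ± 1.4389 = (8.96, 11.84).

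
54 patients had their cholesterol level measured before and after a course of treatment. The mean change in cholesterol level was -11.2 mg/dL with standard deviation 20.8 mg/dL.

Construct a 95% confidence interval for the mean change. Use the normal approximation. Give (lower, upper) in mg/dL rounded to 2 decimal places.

Paired design: SE = s_d/√n = 20.8/√54 = 2.8305.
z* = 1.960; margin of error = 1.960 × 2.8305 = 5.5478.
-11.2 ± 5.5478 → (-16.75, -5.65).

(-16.75, -5.65)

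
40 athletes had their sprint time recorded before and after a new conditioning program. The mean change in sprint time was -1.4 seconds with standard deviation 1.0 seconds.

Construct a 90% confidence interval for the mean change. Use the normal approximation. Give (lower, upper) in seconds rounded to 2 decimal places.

This is a matched-pairs design, so SE = s_d/√n = 1.0/√40 = 0.1581.
Margin = 1.645 × 0.1581 = 0.2601; the interval is -1.4 ± 0.2601 = (-1.66, -1.14).

(-1.66, -1.14)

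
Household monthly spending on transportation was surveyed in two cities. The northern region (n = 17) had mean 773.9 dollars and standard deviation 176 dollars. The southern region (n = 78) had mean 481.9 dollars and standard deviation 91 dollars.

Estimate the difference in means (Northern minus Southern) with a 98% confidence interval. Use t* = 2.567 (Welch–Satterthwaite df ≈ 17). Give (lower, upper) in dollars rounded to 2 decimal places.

Standard errors of each mean: 176/√17 = 42.6863 and 91/√78 = 10.3037.
SE(x̄₁ − x̄₂) = √(42.6863² + 10.3037²) = 43.9123 for independent samples with unequal variances.
With t* = 2.567, the margin is 2.567 × 43.9123 = 112.7229.
x̄₁ − x̄₂ = 773.9 − 481.9 = 292.0000; the interval is 292.0000 ± 112.7229 = (179.28, 404.72).

(179.28, 404.72)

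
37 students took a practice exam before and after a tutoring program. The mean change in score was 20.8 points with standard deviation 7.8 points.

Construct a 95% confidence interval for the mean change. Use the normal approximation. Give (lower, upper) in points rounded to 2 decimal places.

(18.29, 23.31)

Paired design: SE = s_d/√n = 7.8/√37 = 1.2823.
z* = 1.960; margin of error = 1.960 × 1.2823 = 2.5133.
20.8 ± 2.5133 → (18.29, 23.31).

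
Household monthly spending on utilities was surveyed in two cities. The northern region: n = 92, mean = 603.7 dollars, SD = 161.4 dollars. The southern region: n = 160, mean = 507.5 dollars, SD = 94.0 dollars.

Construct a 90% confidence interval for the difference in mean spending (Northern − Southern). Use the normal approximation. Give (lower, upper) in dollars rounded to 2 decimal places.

SE₁ = s₁/√n₁ = 161.4/√92 = 16.8271; SE₂ = 94.0/√160 = 7.4314.
Independent samples, unequal variances: SE_diff = √(SE₁² + SE₂²) = √(283.15129441 + 55.22570596) = 18.3950.
z* = 1.645, so margin of error = 1.645 × 18.3950 = 30.2598.
Difference in means = 603.7 − 507.5 = 96.2000.
96.2000 ± 30.2598 → (65.94, 126.46).

(65.94, 126.46)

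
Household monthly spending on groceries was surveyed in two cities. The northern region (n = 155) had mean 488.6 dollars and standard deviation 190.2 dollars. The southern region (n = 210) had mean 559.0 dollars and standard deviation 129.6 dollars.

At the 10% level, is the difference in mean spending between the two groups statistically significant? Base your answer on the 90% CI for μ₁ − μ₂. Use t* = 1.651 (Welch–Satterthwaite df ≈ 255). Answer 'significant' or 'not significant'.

significant

Per-group SEs: s₁/√n₁ = 190.2/√155 = 15.2772, s₂/√n₂ = 129.6/√210 = 8.9432.
Unpooled SE of the difference: √(233.39283984 + 79.98082624) = 17.7024.
Margin of error = t* · SE = 1.651 × 17.7024 = 29.2267.
x̄₁ − x̄₂ = 488.6 − 559.0 = -70.4000.
CI: -70.4000 ± 29.2267 = (-99.6267, -41.1733).
The interval (-99.6267, -41.1733) does not contain 0, so the difference is significant.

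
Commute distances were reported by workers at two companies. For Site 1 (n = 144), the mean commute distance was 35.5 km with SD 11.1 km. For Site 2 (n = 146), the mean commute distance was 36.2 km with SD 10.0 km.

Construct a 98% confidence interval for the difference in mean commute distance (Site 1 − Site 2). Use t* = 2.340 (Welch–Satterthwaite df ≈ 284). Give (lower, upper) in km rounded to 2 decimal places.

(-3.60, 2.20)

Standard errors of each mean: 11.1/√144 = 0.9250 and 10.0/√146 = 0.8276.
SE(x̄₁ − x̄₂) = √(0.9250² + 0.8276²) = 1.2412 for independent samples with unequal variances.
With t* = 2.340, the margin is 2.340 × 1.2412 = 2.9044.
x̄₁ − x̄₂ = 35.5 − 36.2 = -0.7000; the interval is -0.7000 ± 2.9044 = (-3.60, 2.20).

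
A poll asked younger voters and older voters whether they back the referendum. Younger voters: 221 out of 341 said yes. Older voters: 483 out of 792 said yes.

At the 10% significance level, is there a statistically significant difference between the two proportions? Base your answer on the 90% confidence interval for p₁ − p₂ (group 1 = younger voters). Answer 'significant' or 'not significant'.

not significant

First, p̂₁ = 221/341 = 0.6481; p̂₂ = 483/792 = 0.6098.
The two standard errors are √(0.6481×0.3519/341) = 0.02586 and √(0.6098×0.3902/792) = 0.01733.
Because the samples are independent, SE_diff = √(0.02586² + 0.01733²) = 0.03113.
Using z* = 1.645 for 90%, ME = 1.645 × 0.03113 = 0.05121.
p̂₁ − p̂₂ = 0.0383; interval 0.0383 ± 0.05121 gives (-0.01291, 0.08951).
The interval (-0.01291, 0.08951) contains 0, so the difference is not significant.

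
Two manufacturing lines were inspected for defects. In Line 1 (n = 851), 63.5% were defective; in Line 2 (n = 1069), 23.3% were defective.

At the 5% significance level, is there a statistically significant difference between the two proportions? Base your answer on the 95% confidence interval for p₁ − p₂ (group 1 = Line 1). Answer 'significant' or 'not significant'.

The two standard errors are √(0.6350×0.3650/851) = 0.01650 and √(0.2330×0.7670/1069) = 0.01293.
Because the samples are independent, SE_diff = √(0.01650² + 0.01293²) = 0.02096.
Using z* = 1.960 for 95%, ME = 1.960 × 0.02096 = 0.04108.
p̂₁ − p̂₂ = 0.4020; interval 0.4020 ± 0.04108 gives (0.36092, 0.44308).
The interval (0.36092, 0.44308) does not contain 0, so the difference is significant.

significant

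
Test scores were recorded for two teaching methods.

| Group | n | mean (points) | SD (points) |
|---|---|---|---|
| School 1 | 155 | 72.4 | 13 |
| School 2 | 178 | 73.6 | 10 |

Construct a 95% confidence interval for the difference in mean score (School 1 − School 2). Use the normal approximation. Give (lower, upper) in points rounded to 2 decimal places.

(-3.72, 1.32)

Per-group SEs: s₁/√n₁ = 13/√155 = 1.0442, s₂/√n₂ = 10/√178 = 0.7495.
Unpooled SE of the difference: √(1.09035364 + 0.56175025) = 1.2853.
Margin of error = z* · SE = 1.960 × 1.2853 = 2.5192.
x̄₁ − x̄₂ = 72.4 − 73.6 = -1.2000.
CI: -1.2000 ± 2.5192 = (-3.72, 1.32).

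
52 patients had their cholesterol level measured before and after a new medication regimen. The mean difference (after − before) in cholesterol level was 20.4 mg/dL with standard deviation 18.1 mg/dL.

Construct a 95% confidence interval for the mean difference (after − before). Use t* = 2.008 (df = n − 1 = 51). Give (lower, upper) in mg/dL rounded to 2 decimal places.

This is a matched-pairs design, so SE = s_d/√n = 18.1/√52 = 2.5100.
Margin = 2.008 × 2.5100 = 5.0401; the interval is 20.4 ± 5.0401 = (15.36, 25.44).

(15.36, 25.44)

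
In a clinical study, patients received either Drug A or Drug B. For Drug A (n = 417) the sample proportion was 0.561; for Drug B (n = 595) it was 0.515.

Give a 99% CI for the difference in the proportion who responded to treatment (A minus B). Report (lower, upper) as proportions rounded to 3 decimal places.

Each SE is √(p̂(1−p̂)/n): √(0.5610·0.4390/417) = 0.02430 and √(0.5150·0.4850/595) = 0.02049.
SE(p̂₁ − p̂₂) = √(SE₁² + SE₂²) = √(0.00059049 + 0.0004198401) = 0.03179, since the two samples are independent.
At 99% confidence z* = 2.576; margin = 2.576 × 0.03179 = 0.08189.
The difference is 0.5610 − 0.5150 = 0.0460, so the interval is 0.0460 ± 0.08189 = (-0.036, 0.128).

(-0.036, 0.128)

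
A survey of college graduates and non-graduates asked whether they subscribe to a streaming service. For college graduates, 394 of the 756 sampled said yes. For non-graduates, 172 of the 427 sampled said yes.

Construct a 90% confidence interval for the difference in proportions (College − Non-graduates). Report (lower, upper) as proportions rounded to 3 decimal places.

(0.069, 0.168)

Sample proportions: 394/756 = 0.5212, 172/427 = 0.4028.
Each SE is √(p̂(1−p̂)/n): √(0.5212·0.4788/756) = 0.01817 and √(0.4028·0.5972/427) = 0.02374.
SE(p̂₁ − p̂₂) = √(SE₁² + SE₂²) = √(0.0003301489 + 0.0005635876) = 0.02990, since the two samples are independent.
At 90% confidence z* = 1.645; margin = 1.645 × 0.02990 = 0.04919.
The difference is 0.5212 − 0.4028 = 0.1184, so the interval is 0.1184 ± 0.04919 = (0.069, 0.168).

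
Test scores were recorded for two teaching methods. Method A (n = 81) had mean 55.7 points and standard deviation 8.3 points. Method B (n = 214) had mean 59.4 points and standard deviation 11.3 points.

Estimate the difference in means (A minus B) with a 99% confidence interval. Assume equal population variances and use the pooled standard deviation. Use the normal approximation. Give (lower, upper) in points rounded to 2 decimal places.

s_p = √[((n₁−1)s₁² + (n₂−1)s₂²)/(n₁+n₂−2)] = √[(80·8.3² + 213·11.3²)/293] = 10.5658.
SE = 10.5658·√(1/81 + 1/214) = 1.3784.
With z* = 2.576, margin = 2.576 × 1.3784 = 3.5508.
x̄₁ − x̄₂ = 55.7 − 59.4 = -3.7000; interval -3.7000 ± 3.5508 = (-7.25, -0.15).

(-7.25, -0.15)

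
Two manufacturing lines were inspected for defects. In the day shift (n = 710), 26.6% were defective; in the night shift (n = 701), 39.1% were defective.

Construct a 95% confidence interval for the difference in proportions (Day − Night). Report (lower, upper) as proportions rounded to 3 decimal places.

The two standard errors are √(0.2660×0.7340/710) = 0.01658 and √(0.3910×0.6090/701) = 0.01843.
Because the samples are independent, SE_diff = √(0.01658² + 0.01843²) = 0.02479.
Using z* = 1.960 for 95%, ME = 1.960 × 0.02479 = 0.04859.
p̂₁ − p̂₂ = -0.1250; interval -0.1250 ± 0.04859 gives (-0.174, -0.076).

(-0.174, -0.076)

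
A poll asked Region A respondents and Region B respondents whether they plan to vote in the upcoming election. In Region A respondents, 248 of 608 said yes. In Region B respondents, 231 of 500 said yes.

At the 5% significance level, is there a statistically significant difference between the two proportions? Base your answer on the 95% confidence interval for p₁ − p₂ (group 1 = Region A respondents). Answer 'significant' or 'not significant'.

not significant

First, p̂₁ = 248/608 = 0.4079; p̂₂ = 231/500 = 0.4620.
The two standard errors are √(0.4079×0.5921/608) = 0.01993 and √(0.4620×0.5380/500) = 0.02230.
Because the samples are independent, SE_diff = √(0.01993² + 0.02230²) = 0.02991.
Using z* = 1.960 for 95%, ME = 1.960 × 0.02991 = 0.05862.
p̂₁ − p̂₂ = -0.0541; interval -0.0541 ± 0.05862 gives (-0.11272, 0.00452).
The interval (-0.11272, 0.00452) contains 0, so the difference is not significant.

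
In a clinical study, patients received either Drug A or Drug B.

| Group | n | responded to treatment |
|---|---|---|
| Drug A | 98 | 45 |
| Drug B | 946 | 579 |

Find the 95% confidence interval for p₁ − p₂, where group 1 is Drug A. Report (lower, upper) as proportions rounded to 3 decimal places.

p̂₁ = 45/98 = 0.4592 and p̂₂ = 579/946 = 0.6121.
SE₁ = √(p̂₁(1−p̂₁)/n₁) = √(0.4592·0.5408/98) = 0.05034; SE₂ = √(0.6121·0.3879/946) = 0.01584.
Independent samples: SE of the difference = √(SE₁² + SE₂²) = √(0.0025341156 + 0.0002509056) = 0.05277.
z* for 95% confidence is 1.960, so the margin of error is 1.960 × 0.05277 = 0.10343.
Point estimate p̂₁ − p̂₂ = 0.4592 − 0.6121 = -0.1529.
-0.1529 ± 0.10343 → (-0.256, -0.049).

(-0.256, -0.049)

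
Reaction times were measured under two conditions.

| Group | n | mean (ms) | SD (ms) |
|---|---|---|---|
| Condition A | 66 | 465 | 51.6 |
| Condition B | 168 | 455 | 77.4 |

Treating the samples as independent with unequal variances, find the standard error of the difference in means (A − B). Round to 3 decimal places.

8.718

SE₁ = s₁/√n₁ = 51.6/√66 = 6.3515; SE₂ = 77.4/√168 = 5.9715.
Independent samples, unequal variances: SE_diff = √(SE₁² + SE₂²) = √(40.34155225 + 35.65881225) = 8.7178.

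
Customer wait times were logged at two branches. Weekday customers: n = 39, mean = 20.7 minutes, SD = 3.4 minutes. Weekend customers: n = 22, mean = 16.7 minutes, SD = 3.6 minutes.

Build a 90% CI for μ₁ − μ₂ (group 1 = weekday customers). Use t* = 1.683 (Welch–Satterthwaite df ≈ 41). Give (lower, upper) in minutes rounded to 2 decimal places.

(2.42, 5.58)

Standard errors of each mean: 3.4/√39 = 0.5444 and 3.6/√22 = 0.7675.
SE(x̄₁ − x̄₂) = √(0.5444² + 0.7675²) = 0.9410 for independent samples with unequal variances.
With t* = 1.683, the margin is 1.683 × 0.9410 = 1.5837.
x̄₁ − x̄₂ = 20.7 − 16.7 = 4.0000; the interval is 4.0000 ± 1.5837 = (2.42, 5.58).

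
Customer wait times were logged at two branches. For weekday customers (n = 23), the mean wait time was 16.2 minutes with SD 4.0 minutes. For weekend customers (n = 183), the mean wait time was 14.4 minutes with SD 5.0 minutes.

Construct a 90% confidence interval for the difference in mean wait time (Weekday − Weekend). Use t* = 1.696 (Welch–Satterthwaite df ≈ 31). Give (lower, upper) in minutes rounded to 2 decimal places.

(0.25, 3.35)

Standard errors of each mean: 4.0/√23 = 0.8341 and 5.0/√183 = 0.3696.
SE(x̄₁ − x̄₂) = √(0.8341² + 0.3696²) = 0.9123 for independent samples with unequal variances.
With t* = 1.696, the margin is 1.696 × 0.9123 = 1.5473.
x̄₁ − x̄₂ = 16.2 − 14.4 = 1.8000; the interval is 1.8000 ± 1.5473 = (0.25, 3.35).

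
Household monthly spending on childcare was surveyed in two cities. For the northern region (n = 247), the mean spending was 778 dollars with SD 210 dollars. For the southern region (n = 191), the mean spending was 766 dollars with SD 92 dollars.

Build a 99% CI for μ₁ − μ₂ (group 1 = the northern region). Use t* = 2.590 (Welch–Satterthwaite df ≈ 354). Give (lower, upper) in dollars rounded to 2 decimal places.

Standard errors of each mean: 210/√247 = 13.3620 and 92/√191 = 6.6569.
SE(x̄₁ − x̄₂) = √(13.3620² + 6.6569²) = 14.9284 for independent samples with unequal variances.
With t* = 2.590, the margin is 2.590 × 14.9284 = 38.6646.
x̄₁ − x̄₂ = 778 − 766 = 12.0000; the interval is 12.0000 ± 38.6646 = (-26.66, 50.66).

(-26.66, 50.66)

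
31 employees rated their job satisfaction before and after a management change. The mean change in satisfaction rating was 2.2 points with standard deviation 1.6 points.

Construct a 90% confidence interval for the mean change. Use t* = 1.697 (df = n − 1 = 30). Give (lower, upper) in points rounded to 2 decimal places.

(1.71, 2.69)

This is a matched-pairs design, so SE = s_d/√n = 1.6/√31 = 0.2874.
Margin = 1.697 × 0.2874 = 0.4877; the interval is 2.2 ± 0.4877 = (1.71, 2.69).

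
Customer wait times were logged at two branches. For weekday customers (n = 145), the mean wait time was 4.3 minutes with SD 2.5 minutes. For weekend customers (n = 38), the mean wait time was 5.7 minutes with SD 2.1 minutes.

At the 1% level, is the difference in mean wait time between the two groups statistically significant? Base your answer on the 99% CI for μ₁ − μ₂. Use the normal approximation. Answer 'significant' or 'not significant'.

Standard errors of each mean: 2.5/√145 = 0.2076 and 2.1/√38 = 0.3407.
SE(x̄₁ − x̄₂) = √(0.2076² + 0.3407²) = 0.3990 for independent samples with unequal variances.
With z* = 2.576, the margin is 2.576 × 0.3990 = 1.0278.
x̄₁ − x̄₂ = 4.3 − 5.7 = -1.4000; the interval is -1.4000 ± 1.0278 = (-2.4278, -0.3722).
The interval (-2.4278, -0.3722) does not contain 0, so the difference is significant.

significant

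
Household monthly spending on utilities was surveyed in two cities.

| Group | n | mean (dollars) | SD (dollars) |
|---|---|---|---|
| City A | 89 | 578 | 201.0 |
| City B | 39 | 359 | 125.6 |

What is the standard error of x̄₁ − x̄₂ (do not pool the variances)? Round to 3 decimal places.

29.299

SE₁ = s₁/√n₁ = 201.0/√89 = 21.3060; SE₂ = 125.6/√39 = 20.1121.
Independent samples, unequal variances: SE_diff = √(SE₁² + SE₂²) = √(453.945636 + 404.49656641) = 29.2992.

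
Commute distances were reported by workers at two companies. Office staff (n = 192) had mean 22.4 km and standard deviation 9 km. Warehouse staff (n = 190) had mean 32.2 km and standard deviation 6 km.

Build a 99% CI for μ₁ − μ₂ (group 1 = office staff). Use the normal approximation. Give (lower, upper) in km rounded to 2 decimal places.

(-11.81, -7.79)

Per-group SEs: s₁/√n₁ = 9/√192 = 0.6495, s₂/√n₂ = 6/√190 = 0.4353.
Unpooled SE of the difference: √(0.42185025 + 0.18948609) = 0.7819.
Margin of error = z* · SE = 2.576 × 0.7819 = 2.0142.
x̄₁ − x̄₂ = 22.4 − 32.2 = -9.8000.
CI: -9.8000 ± 2.0142 = (-11.81, -7.79).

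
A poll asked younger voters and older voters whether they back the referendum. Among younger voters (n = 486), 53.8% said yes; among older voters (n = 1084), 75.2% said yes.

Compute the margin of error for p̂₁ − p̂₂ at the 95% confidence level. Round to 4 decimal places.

0.0512

The two standard errors are √(0.5380×0.4620/486) = 0.02261 and √(0.7520×0.2480/1084) = 0.01312.
Because the samples are independent, SE_diff = √(0.02261² + 0.01312²) = 0.02614.
Using z* = 1.960 for 95%, ME = 1.960 × 0.02614 = 0.05123.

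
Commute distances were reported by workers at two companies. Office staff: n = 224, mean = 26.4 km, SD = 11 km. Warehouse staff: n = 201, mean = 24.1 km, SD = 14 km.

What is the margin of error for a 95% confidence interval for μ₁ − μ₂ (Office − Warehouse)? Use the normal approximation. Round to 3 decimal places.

Standard errors of each mean: 11/√224 = 0.7350 and 14/√201 = 0.9875.
SE(x̄₁ − x̄₂) = √(0.7350² + 0.9875²) = 1.2310 for independent samples with unequal variances.
With z* = 1.960, the margin is 1.960 × 1.2310 = 2.4128.

2.413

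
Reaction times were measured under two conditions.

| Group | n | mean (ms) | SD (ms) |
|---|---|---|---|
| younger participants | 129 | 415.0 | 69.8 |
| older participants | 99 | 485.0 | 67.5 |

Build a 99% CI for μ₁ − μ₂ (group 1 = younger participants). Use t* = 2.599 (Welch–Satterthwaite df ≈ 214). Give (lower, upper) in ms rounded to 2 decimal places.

Standard errors of each mean: 69.8/√129 = 6.1455 and 67.5/√99 = 6.7840.
SE(x̄₁ − x̄₂) = √(6.1455² + 6.7840²) = 9.1537 for independent samples with unequal variances.
With t* = 2.599, the margin is 2.599 × 9.1537 = 23.7905.
x̄₁ − x̄₂ = 415.0 − 485.0 = -70.0000; the interval is -70.0000 ± 23.7905 = (-93.79, -46.21).

(-93.79, -46.21)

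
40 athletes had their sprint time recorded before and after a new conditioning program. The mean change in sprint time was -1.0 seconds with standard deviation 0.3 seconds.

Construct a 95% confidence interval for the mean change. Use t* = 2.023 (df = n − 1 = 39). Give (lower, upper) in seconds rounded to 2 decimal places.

(-1.10, -0.90)

Paired design: SE = s_d/√n = 0.3/√40 = 0.0474.
t* = 2.023; margin of error = 2.023 × 0.0474 = 0.0959.
-1.0 ± 0.0959 → (-1.10, -0.90).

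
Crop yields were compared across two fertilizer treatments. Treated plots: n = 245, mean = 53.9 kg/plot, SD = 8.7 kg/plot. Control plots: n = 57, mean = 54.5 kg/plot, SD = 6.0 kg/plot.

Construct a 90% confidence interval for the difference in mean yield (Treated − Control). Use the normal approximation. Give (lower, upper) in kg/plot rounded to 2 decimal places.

(-2.20, 1.00)

SE₁ = s₁/√n₁ = 8.7/√245 = 0.5558; SE₂ = 6.0/√57 = 0.7947.
Independent samples, unequal variances: SE_diff = √(SE₁² + SE₂²) = √(0.30891364 + 0.63154809) = 0.9698.
z* = 1.645, so margin of error = 1.645 × 0.9698 = 1.5953.
Difference in means = 53.9 − 54.5 = -0.6000.
-0.6000 ± 1.5953 → (-2.20, 1.00).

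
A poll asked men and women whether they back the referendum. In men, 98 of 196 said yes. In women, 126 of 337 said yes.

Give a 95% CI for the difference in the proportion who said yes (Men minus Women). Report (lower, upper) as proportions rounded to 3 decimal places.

(0.039, 0.213)

p̂₁ = 98/196 = 0.5000 and p̂₂ = 126/337 = 0.3739.
SE₁ = √(p̂₁(1−p̂₁)/n₁) = √(0.5000·0.5000/196) = 0.03571; SE₂ = √(0.3739·0.6261/337) = 0.02636.
Independent samples: SE of the difference = √(SE₁² + SE₂²) = √(0.0012752041 + 0.0006948496) = 0.04439.
z* for 95% confidence is 1.960, so the margin of error is 1.960 × 0.04439 = 0.08700.
Point estimate p̂₁ − p̂₂ = 0.5000 − 0.3739 = 0.1261.
0.1261 ± 0.08700 → (0.039, 0.213).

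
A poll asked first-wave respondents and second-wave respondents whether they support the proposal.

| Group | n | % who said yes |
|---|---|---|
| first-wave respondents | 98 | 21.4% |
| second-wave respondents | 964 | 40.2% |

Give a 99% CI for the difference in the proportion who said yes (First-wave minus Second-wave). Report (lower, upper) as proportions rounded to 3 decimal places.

(-0.302, -0.074)

Each SE is √(p̂(1−p̂)/n): √(0.2140·0.7860/98) = 0.04143 and √(0.4020·0.5980/964) = 0.01579.
SE(p̂₁ − p̂₂) = √(SE₁² + SE₂²) = √(0.0017164449 + 0.0002493241) = 0.04434, since the two samples are independent.
At 99% confidence z* = 2.576; margin = 2.576 × 0.04434 = 0.11422.
The difference is 0.2140 − 0.4020 = -0.1880, so the interval is -0.1880 ± 0.11422 = (-0.302, -0.074).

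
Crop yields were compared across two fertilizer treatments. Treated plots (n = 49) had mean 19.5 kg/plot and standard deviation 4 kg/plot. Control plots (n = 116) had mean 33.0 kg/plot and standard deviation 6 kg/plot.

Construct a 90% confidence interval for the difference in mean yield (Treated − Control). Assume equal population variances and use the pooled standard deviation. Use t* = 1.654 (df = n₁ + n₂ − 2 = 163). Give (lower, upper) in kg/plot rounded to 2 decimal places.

(-15.05, -11.95)

s_p = √[((n₁−1)s₁² + (n₂−1)s₂²)/(n₁+n₂−2)] = √[(48·4² + 115·6²)/163] = 5.4873.
SE = 5.4873·√(1/49 + 1/116) = 0.9349.
With t* = 1.654, margin = 1.654 × 0.9349 = 1.5463.
x̄₁ − x̄₂ = 19.5 − 33.0 = -13.5000; interval -13.5000 ± 1.5463 = (-15.05, -11.95).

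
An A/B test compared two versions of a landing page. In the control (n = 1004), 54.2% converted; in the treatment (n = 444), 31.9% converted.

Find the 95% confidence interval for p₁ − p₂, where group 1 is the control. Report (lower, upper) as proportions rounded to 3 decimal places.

(0.170, 0.276)

The two standard errors are √(0.5420×0.4580/1004) = 0.01572 and √(0.3190×0.6810/444) = 0.02212.
Because the samples are independent, SE_diff = √(0.01572² + 0.02212²) = 0.02714.
Using z* = 1.960 for 95%, ME = 1.960 × 0.02714 = 0.05319.
p̂₁ − p̂₂ = 0.2230; interval 0.2230 ± 0.05319 gives (0.170, 0.276).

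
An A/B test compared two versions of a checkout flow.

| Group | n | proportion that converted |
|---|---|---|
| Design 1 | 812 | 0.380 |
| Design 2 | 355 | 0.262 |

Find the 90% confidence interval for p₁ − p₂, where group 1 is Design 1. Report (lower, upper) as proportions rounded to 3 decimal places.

SE₁ = √(p̂₁(1−p̂₁)/n₁) = √(0.3800·0.6200/812) = 0.01703; SE₂ = √(0.2620·0.7380/355) = 0.02334.
Independent samples: SE of the difference = √(SE₁² + SE₂²) = √(0.0002900209 + 0.0005447556) = 0.02889.
z* for 90% confidence is 1.645, so the margin of error is 1.645 × 0.02889 = 0.04752.
Point estimate p̂₁ − p̂₂ = 0.3800 − 0.2620 = 0.1180.
0.1180 ± 0.04752 → (0.070, 0.166).

(0.070, 0.166)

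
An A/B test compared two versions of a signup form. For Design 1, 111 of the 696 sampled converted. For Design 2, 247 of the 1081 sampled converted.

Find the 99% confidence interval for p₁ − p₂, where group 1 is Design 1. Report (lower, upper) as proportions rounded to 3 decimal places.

(-0.118, -0.020)

p̂₁ = 111/696 = 0.1595 and p̂₂ = 247/1081 = 0.2285.
SE₁ = √(p̂₁(1−p̂₁)/n₁) = √(0.1595·0.8405/696) = 0.01388; SE₂ = √(0.2285·0.7715/1081) = 0.01277.
Independent samples: SE of the difference = √(SE₁² + SE₂²) = √(0.0001926544 + 0.0001630729) = 0.01886.
z* for 99% confidence is 2.576, so the margin of error is 2.576 × 0.01886 = 0.04858.
Point estimate p̂₁ − p̂₂ = 0.1595 − 0.2285 = -0.0690.
-0.0690 ± 0.04858 → (-0.118, -0.020).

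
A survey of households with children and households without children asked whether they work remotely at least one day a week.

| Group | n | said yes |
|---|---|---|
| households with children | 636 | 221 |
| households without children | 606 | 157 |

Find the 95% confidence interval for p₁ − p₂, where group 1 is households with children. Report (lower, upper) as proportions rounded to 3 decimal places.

(0.038, 0.139)

p̂₁ = 221/636 = 0.3475 and p̂₂ = 157/606 = 0.2591.
SE₁ = √(p̂₁(1−p̂₁)/n₁) = √(0.3475·0.6525/636) = 0.01888; SE₂ = √(0.2591·0.7409/606) = 0.01780.
Independent samples: SE of the difference = √(SE₁² + SE₂²) = √(0.0003564544 + 0.00031684) = 0.02595.
z* for 95% confidence is 1.960, so the margin of error is 1.960 × 0.02595 = 0.05086.
Point estimate p̂₁ − p̂₂ = 0.3475 − 0.2591 = 0.0884.
0.0884 ± 0.05086 → (0.038, 0.139).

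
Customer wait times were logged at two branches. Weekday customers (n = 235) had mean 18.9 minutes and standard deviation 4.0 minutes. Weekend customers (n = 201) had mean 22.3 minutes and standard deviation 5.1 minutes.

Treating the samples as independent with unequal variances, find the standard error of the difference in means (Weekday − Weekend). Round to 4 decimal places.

0.4444

Per-group SEs: s₁/√n₁ = 4.0/√235 = 0.2609, s₂/√n₂ = 5.1/√201 = 0.3597.
Unpooled SE of the difference: √(0.06806881 + 0.12938409) = 0.4444.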